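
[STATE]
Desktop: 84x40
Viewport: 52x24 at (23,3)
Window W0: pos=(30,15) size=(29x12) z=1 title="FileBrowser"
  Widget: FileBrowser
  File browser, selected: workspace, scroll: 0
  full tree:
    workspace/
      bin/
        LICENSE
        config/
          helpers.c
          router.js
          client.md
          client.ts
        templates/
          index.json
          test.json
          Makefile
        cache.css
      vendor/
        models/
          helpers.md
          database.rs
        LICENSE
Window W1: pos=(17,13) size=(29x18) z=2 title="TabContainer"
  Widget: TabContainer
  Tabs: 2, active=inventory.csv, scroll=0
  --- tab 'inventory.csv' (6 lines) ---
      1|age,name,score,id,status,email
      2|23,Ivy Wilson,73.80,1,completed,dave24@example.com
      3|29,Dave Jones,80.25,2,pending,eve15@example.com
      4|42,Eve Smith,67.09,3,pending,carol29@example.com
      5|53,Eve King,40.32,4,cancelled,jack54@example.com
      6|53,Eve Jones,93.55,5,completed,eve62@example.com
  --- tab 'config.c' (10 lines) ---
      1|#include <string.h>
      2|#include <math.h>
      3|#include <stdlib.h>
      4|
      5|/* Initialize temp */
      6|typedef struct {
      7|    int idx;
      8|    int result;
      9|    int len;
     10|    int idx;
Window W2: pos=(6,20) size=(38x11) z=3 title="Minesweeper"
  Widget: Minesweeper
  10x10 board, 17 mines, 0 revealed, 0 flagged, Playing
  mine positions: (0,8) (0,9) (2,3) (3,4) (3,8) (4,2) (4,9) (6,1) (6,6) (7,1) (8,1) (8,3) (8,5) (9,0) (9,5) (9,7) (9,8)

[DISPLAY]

                                                    
                                                    
                                                    
                                                    
                                                    
                                                    
                                                    
                                                    
                                                    
                                                    
━━━━━━━━━━━━━━━━━━━━━━┓                             
ontainer              ┃                             
──────────────────────┨━━━━━━━━━━━━┓                
ntory.csv]│ config.c  ┃            ┃                
──────────────────────┃────────────┨                
ame,score,id,status,em┃/           ┃                
y Wilson,73.80,1,compl┃            ┃                
━━━━━━━━━━━━━━━━━━━━┓i┃            ┃                
                    ┃n┃            ┃                
────────────────────┨l┃            ┃                
                    ┃e┃            ┃                
                    ┃ ┃            ┃                
                    ┃ ┃            ┃                
                    ┃ ┃━━━━━━━━━━━━┛                


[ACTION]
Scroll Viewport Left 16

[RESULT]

                                                    
                                                    
                                                    
                                                    
                                                    
                                                    
                                                    
                                                    
                                                    
                                                    
          ┏━━━━━━━━━━━━━━━━━━━━━━━━━━━┓             
          ┃ TabContainer              ┃             
          ┠───────────────────────────┨━━━━━━━━━━━━┓
          ┃[inventory.csv]│ config.c  ┃            ┃
          ┃───────────────────────────┃────────────┨
          ┃age,name,score,id,status,em┃/           ┃
          ┃23,Ivy Wilson,73.80,1,compl┃            ┃
━━━━━━━━━━━━━━━━━━━━━━━━━━━━━━━━━━━━┓i┃            ┃
 Minesweeper                        ┃n┃            ┃
────────────────────────────────────┨l┃            ┃
■■■■■■■■■■                          ┃e┃            ┃
■■■■■■■■■■                          ┃ ┃            ┃
■■■■■■■■■■                          ┃ ┃            ┃
■■■■■■■■■■                          ┃ ┃━━━━━━━━━━━━┛


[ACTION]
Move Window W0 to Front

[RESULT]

                                                    
                                                    
                                                    
                                                    
                                                    
                                                    
                                                    
                                                    
                                                    
                                                    
          ┏━━━━━━━━━━━━━━━━━━━━━━━━━━━┓             
          ┃ TabContainer              ┃             
          ┠────────────┏━━━━━━━━━━━━━━━━━━━━━━━━━━━┓
          ┃[inventory.c┃ FileBrowser               ┃
          ┃────────────┠───────────────────────────┨
          ┃age,name,sco┃> [-] workspace/           ┃
          ┃23,Ivy Wilso┃    [+] bin/               ┃
━━━━━━━━━━━━━━━━━━━━━━━┃    [+] vendor/            ┃
 Minesweeper           ┃                           ┃
───────────────────────┃                           ┃
■■■■■■■■■■             ┃                           ┃
■■■■■■■■■■             ┃                           ┃
■■■■■■■■■■             ┃                           ┃
■■■■■■■■■■             ┗━━━━━━━━━━━━━━━━━━━━━━━━━━━┛


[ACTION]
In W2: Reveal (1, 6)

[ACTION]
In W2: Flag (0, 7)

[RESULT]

                                                    
                                                    
                                                    
                                                    
                                                    
                                                    
                                                    
                                                    
                                                    
                                                    
          ┏━━━━━━━━━━━━━━━━━━━━━━━━━━━┓             
          ┃ TabContainer              ┃             
          ┠────────────┏━━━━━━━━━━━━━━━━━━━━━━━━━━━┓
          ┃[inventory.c┃ FileBrowser               ┃
          ┃────────────┠───────────────────────────┨
          ┃age,name,sco┃> [-] workspace/           ┃
          ┃23,Ivy Wilso┃    [+] bin/               ┃
━━━━━━━━━━━━━━━━━━━━━━━┃    [+] vendor/            ┃
 Minesweeper           ┃                           ┃
───────────────────────┃                           ┃
       1■■             ┃                           ┃
  111  1■■             ┃                           ┃
  1■21 1■■             ┃                           ┃
 12■■1 1■■             ┗━━━━━━━━━━━━━━━━━━━━━━━━━━━┛


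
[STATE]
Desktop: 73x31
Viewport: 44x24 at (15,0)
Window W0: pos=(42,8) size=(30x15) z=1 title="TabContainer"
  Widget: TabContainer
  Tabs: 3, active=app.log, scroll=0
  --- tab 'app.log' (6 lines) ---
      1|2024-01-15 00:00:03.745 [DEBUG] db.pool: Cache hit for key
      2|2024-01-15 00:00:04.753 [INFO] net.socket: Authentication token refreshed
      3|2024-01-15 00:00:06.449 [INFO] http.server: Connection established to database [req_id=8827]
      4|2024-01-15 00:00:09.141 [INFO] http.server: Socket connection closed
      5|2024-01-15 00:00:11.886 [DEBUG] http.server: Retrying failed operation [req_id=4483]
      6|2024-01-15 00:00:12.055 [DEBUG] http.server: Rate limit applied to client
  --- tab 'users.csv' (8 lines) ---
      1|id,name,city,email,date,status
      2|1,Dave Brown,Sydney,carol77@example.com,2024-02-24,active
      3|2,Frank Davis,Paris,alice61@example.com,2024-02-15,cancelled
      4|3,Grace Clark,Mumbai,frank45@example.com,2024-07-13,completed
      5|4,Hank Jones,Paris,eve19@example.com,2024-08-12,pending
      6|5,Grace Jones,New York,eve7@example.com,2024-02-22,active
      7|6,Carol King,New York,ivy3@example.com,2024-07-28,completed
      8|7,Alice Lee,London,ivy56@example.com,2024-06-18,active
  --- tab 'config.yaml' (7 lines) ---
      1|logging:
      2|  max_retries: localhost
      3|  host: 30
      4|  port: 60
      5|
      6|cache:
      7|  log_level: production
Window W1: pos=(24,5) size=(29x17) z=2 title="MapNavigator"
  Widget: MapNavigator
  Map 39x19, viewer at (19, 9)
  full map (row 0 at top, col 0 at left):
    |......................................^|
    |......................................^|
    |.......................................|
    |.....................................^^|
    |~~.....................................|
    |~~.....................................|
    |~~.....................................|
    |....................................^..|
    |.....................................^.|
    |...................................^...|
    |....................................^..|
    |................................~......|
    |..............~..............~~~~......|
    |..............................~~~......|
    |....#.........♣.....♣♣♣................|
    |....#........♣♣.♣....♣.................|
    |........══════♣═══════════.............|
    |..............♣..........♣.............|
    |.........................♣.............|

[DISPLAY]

                                            
                                            
                                            
                                            
                                            
         ┏━━━━━━━━━━━━━━━━━━━━━━━━━━━┓      
         ┃ MapNavigator              ┃      
         ┠───────────────────────────┨      
         ┃...........................┃━━━━━━
         ┃...........................┃ner   
         ┃...........................┃──────
         ┃...........................┃ users
         ┃...........................┃──────
         ┃...........................┃ 00:00
         ┃.............@.............┃ 00:00
         ┃...........................┃ 00:00
         ┃..........................~┃ 00:00
         ┃........~..............~~~~┃ 00:00
         ┃........................~~~┃ 00:00
         ┃........♣.....♣♣♣..........┃      
         ┃.......♣♣.♣....♣...........┃      
         ┗━━━━━━━━━━━━━━━━━━━━━━━━━━━┛      
                           ┗━━━━━━━━━━━━━━━━
                                            


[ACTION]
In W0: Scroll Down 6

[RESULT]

                                            
                                            
                                            
                                            
                                            
         ┏━━━━━━━━━━━━━━━━━━━━━━━━━━━┓      
         ┃ MapNavigator              ┃      
         ┠───────────────────────────┨      
         ┃...........................┃━━━━━━
         ┃...........................┃ner   
         ┃...........................┃──────
         ┃...........................┃ users
         ┃...........................┃──────
         ┃...........................┃ 00:00
         ┃.............@.............┃      
         ┃...........................┃      
         ┃..........................~┃      
         ┃........~..............~~~~┃      
         ┃........................~~~┃      
         ┃........♣.....♣♣♣..........┃      
         ┃.......♣♣.♣....♣...........┃      
         ┗━━━━━━━━━━━━━━━━━━━━━━━━━━━┛      
                           ┗━━━━━━━━━━━━━━━━
                                            


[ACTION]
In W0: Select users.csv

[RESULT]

                                            
                                            
                                            
                                            
                                            
         ┏━━━━━━━━━━━━━━━━━━━━━━━━━━━┓      
         ┃ MapNavigator              ┃      
         ┠───────────────────────────┨      
         ┃...........................┃━━━━━━
         ┃...........................┃ner   
         ┃...........................┃──────
         ┃...........................┃[users
         ┃...........................┃──────
         ┃...........................┃ty,ema
         ┃.............@.............┃wn,Syd
         ┃...........................┃vis,Pa
         ┃..........................~┃ark,Mu
         ┃........~..............~~~~┃es,Par
         ┃........................~~~┃nes,Ne
         ┃........♣.....♣♣♣..........┃ng,New
         ┃.......♣♣.♣....♣...........┃e,Lond
         ┗━━━━━━━━━━━━━━━━━━━━━━━━━━━┛      
                           ┗━━━━━━━━━━━━━━━━
                                            


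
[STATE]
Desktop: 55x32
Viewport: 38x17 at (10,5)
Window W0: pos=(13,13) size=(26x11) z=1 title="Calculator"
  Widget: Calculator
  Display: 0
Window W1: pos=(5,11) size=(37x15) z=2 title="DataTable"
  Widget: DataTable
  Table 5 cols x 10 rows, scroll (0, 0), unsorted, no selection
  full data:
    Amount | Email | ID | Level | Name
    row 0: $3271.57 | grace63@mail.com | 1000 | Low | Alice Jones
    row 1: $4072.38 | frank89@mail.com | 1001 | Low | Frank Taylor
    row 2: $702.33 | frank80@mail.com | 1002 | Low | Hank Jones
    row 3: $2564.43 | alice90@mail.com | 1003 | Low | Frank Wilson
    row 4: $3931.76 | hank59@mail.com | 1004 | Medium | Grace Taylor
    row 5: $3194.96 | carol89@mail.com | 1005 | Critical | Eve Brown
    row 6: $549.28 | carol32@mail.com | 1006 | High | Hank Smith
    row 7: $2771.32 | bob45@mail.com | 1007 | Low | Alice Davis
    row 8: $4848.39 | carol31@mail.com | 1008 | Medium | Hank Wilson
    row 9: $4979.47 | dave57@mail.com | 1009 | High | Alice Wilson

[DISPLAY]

                                      
                                      
                                      
                                      
                                      
                                      
━━━━━━━━━━━━━━━━━━━━━━━━━━━━━━━┓      
aTable                         ┃      
───────────────────────────────┨      
nt  │Email           │ID  │Leve┃      
────┼────────────────┼────┼────┃      
1.57│grace63@mail.com│1000│Low ┃      
2.38│frank89@mail.com│1001│Low ┃      
.33 │frank80@mail.com│1002│Low ┃      
4.43│alice90@mail.com│1003│Low ┃      
1.76│hank59@mail.com │1004│Medi┃      
4.96│carol89@mail.com│1005│Crit┃      


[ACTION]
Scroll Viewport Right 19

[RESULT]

                                      
                                      
                                      
                                      
                                      
                                      
━━━━━━━━━━━━━━━━━━━━━━━━┓             
                        ┃             
────────────────────────┨             
ail           │ID  │Leve┃             
──────────────┼────┼────┃             
ace63@mail.com│1000│Low ┃             
ank89@mail.com│1001│Low ┃             
ank80@mail.com│1002│Low ┃             
ice90@mail.com│1003│Low ┃             
nk59@mail.com │1004│Medi┃             
rol89@mail.com│1005│Crit┃             


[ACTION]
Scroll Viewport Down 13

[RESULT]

──────────────┼────┼────┃             
ace63@mail.com│1000│Low ┃             
ank89@mail.com│1001│Low ┃             
ank80@mail.com│1002│Low ┃             
ice90@mail.com│1003│Low ┃             
nk59@mail.com │1004│Medi┃             
rol89@mail.com│1005│Crit┃             
rol32@mail.com│1006│High┃             
b45@mail.com  │1007│Low ┃             
rol31@mail.com│1008│Medi┃             
━━━━━━━━━━━━━━━━━━━━━━━━┛             
                                      
                                      
                                      
                                      
                                      
                                      


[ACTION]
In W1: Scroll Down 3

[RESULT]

──────────────┼────┼────┃             
ank89@mail.com│1001│Low ┃             
ank80@mail.com│1002│Low ┃             
ice90@mail.com│1003│Low ┃             
nk59@mail.com │1004│Medi┃             
rol89@mail.com│1005│Crit┃             
rol32@mail.com│1006│High┃             
b45@mail.com  │1007│Low ┃             
rol31@mail.com│1008│Medi┃             
ve57@mail.com │1009│High┃             
━━━━━━━━━━━━━━━━━━━━━━━━┛             
                                      
                                      
                                      
                                      
                                      
                                      


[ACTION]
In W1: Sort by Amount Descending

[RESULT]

──────────────┼────┼────┃             
rol31@mail.com│1008│Medi┃             
ank89@mail.com│1001│Low ┃             
nk59@mail.com │1004│Medi┃             
ace63@mail.com│1000│Low ┃             
rol89@mail.com│1005│Crit┃             
b45@mail.com  │1007│Low ┃             
ice90@mail.com│1003│Low ┃             
ank80@mail.com│1002│Low ┃             
rol32@mail.com│1006│High┃             
━━━━━━━━━━━━━━━━━━━━━━━━┛             
                                      
                                      
                                      
                                      
                                      
                                      


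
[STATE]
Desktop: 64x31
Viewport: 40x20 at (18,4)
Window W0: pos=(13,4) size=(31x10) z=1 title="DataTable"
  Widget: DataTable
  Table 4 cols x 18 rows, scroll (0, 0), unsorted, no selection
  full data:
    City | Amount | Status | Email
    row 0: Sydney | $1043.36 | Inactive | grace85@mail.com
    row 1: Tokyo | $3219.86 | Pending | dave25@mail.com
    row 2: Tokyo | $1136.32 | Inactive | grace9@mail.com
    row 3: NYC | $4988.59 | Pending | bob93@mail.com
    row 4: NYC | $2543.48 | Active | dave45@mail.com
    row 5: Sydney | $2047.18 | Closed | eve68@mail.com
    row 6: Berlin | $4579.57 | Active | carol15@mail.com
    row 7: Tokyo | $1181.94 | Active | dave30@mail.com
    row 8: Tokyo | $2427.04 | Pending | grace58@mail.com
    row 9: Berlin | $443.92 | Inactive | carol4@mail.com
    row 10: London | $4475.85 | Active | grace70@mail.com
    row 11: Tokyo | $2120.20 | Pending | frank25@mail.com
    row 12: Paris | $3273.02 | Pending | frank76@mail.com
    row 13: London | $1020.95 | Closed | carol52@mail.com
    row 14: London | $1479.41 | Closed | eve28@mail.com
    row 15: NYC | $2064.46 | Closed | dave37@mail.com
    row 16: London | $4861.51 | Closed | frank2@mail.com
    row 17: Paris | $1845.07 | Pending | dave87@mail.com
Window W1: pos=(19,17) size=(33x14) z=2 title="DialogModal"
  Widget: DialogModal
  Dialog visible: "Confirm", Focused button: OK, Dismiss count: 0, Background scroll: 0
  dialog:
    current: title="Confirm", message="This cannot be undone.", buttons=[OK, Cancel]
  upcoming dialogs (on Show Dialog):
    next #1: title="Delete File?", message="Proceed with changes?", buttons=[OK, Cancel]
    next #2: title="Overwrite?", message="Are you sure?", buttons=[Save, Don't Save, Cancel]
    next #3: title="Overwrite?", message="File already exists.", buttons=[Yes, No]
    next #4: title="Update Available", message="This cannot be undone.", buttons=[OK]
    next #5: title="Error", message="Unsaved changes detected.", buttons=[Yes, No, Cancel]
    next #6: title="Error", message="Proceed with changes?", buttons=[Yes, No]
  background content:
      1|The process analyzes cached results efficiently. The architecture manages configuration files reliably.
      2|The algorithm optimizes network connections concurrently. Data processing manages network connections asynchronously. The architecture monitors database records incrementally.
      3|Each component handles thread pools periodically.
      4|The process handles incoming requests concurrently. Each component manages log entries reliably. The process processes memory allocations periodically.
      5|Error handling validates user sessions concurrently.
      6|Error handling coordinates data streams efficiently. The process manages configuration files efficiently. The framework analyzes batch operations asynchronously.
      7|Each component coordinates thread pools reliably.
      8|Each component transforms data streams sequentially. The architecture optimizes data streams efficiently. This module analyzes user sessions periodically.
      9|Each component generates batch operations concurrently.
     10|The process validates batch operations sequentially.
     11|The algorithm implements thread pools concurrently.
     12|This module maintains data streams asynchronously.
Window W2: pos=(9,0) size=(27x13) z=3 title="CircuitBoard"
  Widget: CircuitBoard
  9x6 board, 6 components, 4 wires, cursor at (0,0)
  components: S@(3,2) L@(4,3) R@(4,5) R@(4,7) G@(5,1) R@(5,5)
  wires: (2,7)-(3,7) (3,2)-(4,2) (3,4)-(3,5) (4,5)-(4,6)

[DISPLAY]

                 ┃━━━━━━━┓              
                 ┃       ┃              
                 ┃───────┨              
                 ┃  │Emai┃              
                 ┃──┼────┃              
                 ┃ve│grac┃              
    S       · ─ ·┃g │dave┃              
    │            ┃ve│grac┃              
━━━━━━━━━━━━━━━━━┛g │bob9┃              
━━━━━━━━━━━━━━━━━━━━━━━━━┛              
                                        
                                        
                                        
 ┏━━━━━━━━━━━━━━━━━━━━━━━━━━━━━━━┓      
 ┃ DialogModal                   ┃      
 ┠───────────────────────────────┨      
 ┃The process analyzes cached res┃      
 ┃The algorithm optimizes network┃      
 ┃Ea┌────────────────────────┐d p┃      
 ┃Th│        Confirm         │ re┃      


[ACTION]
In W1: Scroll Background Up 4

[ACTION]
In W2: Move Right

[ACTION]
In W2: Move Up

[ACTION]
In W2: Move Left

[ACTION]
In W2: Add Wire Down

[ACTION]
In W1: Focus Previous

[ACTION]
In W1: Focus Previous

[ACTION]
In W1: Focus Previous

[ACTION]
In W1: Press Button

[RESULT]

                 ┃━━━━━━━┓              
                 ┃       ┃              
                 ┃───────┨              
                 ┃  │Emai┃              
                 ┃──┼────┃              
                 ┃ve│grac┃              
    S       · ─ ·┃g │dave┃              
    │            ┃ve│grac┃              
━━━━━━━━━━━━━━━━━┛g │bob9┃              
━━━━━━━━━━━━━━━━━━━━━━━━━┛              
                                        
                                        
                                        
 ┏━━━━━━━━━━━━━━━━━━━━━━━━━━━━━━━┓      
 ┃ DialogModal                   ┃      
 ┠───────────────────────────────┨      
 ┃The process analyzes cached res┃      
 ┃The algorithm optimizes network┃      
 ┃Each component handles thread p┃      
 ┃The process handles incoming re┃      


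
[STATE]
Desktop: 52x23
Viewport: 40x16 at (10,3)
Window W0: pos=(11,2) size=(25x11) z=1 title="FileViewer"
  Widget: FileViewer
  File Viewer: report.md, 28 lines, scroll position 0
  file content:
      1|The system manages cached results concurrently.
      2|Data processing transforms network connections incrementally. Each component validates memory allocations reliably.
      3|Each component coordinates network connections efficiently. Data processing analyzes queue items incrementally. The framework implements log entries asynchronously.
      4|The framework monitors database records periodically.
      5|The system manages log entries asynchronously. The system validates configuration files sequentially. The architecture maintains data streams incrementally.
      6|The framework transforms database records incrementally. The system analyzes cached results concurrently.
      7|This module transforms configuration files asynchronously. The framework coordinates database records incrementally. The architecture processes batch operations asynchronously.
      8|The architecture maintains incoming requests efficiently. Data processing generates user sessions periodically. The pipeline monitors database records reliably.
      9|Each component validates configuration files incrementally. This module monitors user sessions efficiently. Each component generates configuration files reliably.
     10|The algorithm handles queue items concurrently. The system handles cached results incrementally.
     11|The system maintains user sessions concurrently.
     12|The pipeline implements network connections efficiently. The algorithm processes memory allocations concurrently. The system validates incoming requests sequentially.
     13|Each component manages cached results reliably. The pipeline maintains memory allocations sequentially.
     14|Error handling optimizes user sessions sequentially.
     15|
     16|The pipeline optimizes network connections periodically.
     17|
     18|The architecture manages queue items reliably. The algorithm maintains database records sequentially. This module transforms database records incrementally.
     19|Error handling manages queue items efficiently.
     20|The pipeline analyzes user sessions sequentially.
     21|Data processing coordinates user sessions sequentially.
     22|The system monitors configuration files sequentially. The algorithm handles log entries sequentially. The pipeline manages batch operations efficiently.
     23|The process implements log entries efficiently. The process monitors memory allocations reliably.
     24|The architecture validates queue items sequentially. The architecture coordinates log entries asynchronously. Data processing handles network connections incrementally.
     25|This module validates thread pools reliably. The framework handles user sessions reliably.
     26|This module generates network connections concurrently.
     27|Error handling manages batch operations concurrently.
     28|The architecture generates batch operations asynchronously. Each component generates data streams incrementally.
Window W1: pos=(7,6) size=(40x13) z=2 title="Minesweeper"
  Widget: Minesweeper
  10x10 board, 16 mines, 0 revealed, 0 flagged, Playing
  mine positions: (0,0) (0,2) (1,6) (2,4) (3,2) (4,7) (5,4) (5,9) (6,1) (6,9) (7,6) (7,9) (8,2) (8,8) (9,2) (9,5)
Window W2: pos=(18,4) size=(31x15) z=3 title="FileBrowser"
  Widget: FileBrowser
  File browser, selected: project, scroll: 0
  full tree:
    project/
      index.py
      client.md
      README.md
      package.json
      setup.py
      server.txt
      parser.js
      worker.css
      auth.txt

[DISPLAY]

 ┃ FileViewer            ┃              
 ┠──────┏━━━━━━━━━━━━━━━━━━━━━━━━━━━━━┓ 
 ┃The sy┃ FileBrowser                 ┃ 
━━━━━━━━┠─────────────────────────────┨ 
inesweep┃> [-] project/               ┃ 
────────┃    index.py                 ┃ 
■■■■■■■■┃    client.md                ┃ 
■■■■■■■■┃    README.md                ┃ 
■■■■■■■■┃    package.json             ┃ 
■■■■■■■■┃    setup.py                 ┃ 
■■■■■■■■┃    server.txt               ┃ 
■■■■■■■■┃    parser.js                ┃ 
■■■■■■■■┃    worker.css               ┃ 
■■■■■■■■┃    auth.txt                 ┃ 
■■■■■■■■┃                             ┃ 
━━━━━━━━┗━━━━━━━━━━━━━━━━━━━━━━━━━━━━━┛ 


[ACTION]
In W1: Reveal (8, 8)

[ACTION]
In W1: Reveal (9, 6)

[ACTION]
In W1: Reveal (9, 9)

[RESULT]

 ┃ FileViewer            ┃              
 ┠──────┏━━━━━━━━━━━━━━━━━━━━━━━━━━━━━┓ 
 ┃The sy┃ FileBrowser                 ┃ 
━━━━━━━━┠─────────────────────────────┨ 
inesweep┃> [-] project/               ┃ 
────────┃    index.py                 ┃ 
✹■■■■■■■┃    client.md                ┃ 
■■■■✹■■■┃    README.md                ┃ 
■■✹■■■■■┃    package.json             ┃ 
✹■■■■■■■┃    setup.py                 ┃ 
■■■■■✹■■┃    server.txt               ┃ 
■■✹■■■■✹┃    parser.js                ┃ 
■■■■■■■✹┃    worker.css               ┃ 
■■■■✹■■✹┃    auth.txt                 ┃ 
✹■■■■■✹■┃                             ┃ 
━━━━━━━━┗━━━━━━━━━━━━━━━━━━━━━━━━━━━━━┛ 


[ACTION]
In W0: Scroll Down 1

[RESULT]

 ┃ FileViewer            ┃              
 ┠──────┏━━━━━━━━━━━━━━━━━━━━━━━━━━━━━┓ 
 ┃Data p┃ FileBrowser                 ┃ 
━━━━━━━━┠─────────────────────────────┨ 
inesweep┃> [-] project/               ┃ 
────────┃    index.py                 ┃ 
✹■■■■■■■┃    client.md                ┃ 
■■■■✹■■■┃    README.md                ┃ 
■■✹■■■■■┃    package.json             ┃ 
✹■■■■■■■┃    setup.py                 ┃ 
■■■■■✹■■┃    server.txt               ┃ 
■■✹■■■■✹┃    parser.js                ┃ 
■■■■■■■✹┃    worker.css               ┃ 
■■■■✹■■✹┃    auth.txt                 ┃ 
✹■■■■■✹■┃                             ┃ 
━━━━━━━━┗━━━━━━━━━━━━━━━━━━━━━━━━━━━━━┛ 


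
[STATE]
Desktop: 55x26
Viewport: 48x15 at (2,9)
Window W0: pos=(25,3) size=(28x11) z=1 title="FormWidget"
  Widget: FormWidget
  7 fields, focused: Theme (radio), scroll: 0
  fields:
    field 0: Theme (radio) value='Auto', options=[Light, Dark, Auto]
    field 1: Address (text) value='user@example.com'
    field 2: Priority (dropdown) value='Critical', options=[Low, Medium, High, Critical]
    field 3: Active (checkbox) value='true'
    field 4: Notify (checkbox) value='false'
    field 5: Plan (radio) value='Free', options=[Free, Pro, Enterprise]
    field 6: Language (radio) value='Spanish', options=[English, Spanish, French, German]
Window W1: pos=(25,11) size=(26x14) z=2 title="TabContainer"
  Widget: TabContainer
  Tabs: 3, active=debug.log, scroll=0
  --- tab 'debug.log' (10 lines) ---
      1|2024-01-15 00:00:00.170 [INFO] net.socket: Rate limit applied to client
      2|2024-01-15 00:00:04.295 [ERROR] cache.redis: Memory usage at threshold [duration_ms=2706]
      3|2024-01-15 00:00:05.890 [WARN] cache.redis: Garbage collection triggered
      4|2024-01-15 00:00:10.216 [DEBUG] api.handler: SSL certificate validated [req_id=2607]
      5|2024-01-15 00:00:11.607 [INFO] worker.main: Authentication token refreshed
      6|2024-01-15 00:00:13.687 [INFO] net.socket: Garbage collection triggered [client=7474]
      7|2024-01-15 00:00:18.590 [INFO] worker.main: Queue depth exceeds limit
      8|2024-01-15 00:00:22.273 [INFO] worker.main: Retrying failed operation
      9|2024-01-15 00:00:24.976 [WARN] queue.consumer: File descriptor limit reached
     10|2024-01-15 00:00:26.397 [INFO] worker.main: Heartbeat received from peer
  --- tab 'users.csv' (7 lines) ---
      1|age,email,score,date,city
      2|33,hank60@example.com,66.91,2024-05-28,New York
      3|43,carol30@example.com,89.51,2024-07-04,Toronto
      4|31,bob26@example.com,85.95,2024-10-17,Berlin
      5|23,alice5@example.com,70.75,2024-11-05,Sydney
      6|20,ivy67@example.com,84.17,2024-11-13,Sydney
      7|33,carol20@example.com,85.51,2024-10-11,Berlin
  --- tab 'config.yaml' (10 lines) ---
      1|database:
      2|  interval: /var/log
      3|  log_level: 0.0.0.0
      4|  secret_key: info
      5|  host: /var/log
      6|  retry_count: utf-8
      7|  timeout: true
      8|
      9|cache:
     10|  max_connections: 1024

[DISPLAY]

                       ┃  Active:     [x]       
                       ┃  Notify:     [ ]       
                       ┏━━━━━━━━━━━━━━━━━━━━━━━━
                       ┃ TabContainer           
                       ┠────────────────────────
                       ┃[debug.log]│ users.csv │
                       ┃────────────────────────
                       ┃2024-01-15 00:00:00.170 
                       ┃2024-01-15 00:00:04.295 
                       ┃2024-01-15 00:00:05.890 
                       ┃2024-01-15 00:00:10.216 
                       ┃2024-01-15 00:00:11.607 
                       ┃2024-01-15 00:00:13.687 
                       ┃2024-01-15 00:00:18.590 
                       ┃2024-01-15 00:00:22.273 


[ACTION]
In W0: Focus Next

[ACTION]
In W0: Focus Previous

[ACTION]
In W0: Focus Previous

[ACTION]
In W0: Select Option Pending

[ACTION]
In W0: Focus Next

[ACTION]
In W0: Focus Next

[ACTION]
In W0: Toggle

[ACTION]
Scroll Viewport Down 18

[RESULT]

                       ┏━━━━━━━━━━━━━━━━━━━━━━━━
                       ┃ TabContainer           
                       ┠────────────────────────
                       ┃[debug.log]│ users.csv │
                       ┃────────────────────────
                       ┃2024-01-15 00:00:00.170 
                       ┃2024-01-15 00:00:04.295 
                       ┃2024-01-15 00:00:05.890 
                       ┃2024-01-15 00:00:10.216 
                       ┃2024-01-15 00:00:11.607 
                       ┃2024-01-15 00:00:13.687 
                       ┃2024-01-15 00:00:18.590 
                       ┃2024-01-15 00:00:22.273 
                       ┗━━━━━━━━━━━━━━━━━━━━━━━━
                                                


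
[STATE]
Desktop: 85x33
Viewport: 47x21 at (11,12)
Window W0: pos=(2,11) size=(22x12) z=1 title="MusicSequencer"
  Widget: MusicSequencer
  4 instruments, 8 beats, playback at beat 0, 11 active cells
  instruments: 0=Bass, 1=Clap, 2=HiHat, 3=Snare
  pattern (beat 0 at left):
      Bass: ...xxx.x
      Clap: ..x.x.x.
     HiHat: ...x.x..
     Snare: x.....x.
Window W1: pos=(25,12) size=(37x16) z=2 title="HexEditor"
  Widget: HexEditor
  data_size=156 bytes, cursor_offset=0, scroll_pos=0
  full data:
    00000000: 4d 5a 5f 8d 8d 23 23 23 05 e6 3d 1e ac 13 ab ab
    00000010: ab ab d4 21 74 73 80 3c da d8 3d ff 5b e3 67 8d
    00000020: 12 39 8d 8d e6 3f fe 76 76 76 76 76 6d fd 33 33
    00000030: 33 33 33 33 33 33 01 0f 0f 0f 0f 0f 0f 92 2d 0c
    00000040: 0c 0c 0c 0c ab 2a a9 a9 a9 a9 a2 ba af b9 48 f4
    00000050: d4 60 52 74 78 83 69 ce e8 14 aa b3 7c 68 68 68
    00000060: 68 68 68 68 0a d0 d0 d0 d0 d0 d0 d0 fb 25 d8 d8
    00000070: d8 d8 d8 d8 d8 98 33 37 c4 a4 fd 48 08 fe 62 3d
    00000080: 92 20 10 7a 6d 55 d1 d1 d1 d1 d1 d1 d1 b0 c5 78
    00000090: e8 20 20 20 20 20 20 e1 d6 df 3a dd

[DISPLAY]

quencer     ┃ ┏━━━━━━━━━━━━━━━━━━━━━━━━━━━━━━━━
────────────┨ ┃ HexEditor                      
234567      ┃ ┠────────────────────────────────
·███·█      ┃ ┃00000000  4D 5a 5f 8d 8d 23 23 2
█·█·█·      ┃ ┃00000010  ab ab d4 21 74 73 80 3
·█·█··      ┃ ┃00000020  12 39 8d 8d e6 3f fe 7
····█·      ┃ ┃00000030  33 33 33 33 33 33 01 0
            ┃ ┃00000040  0c 0c 0c 0c ab 2a a9 a
            ┃ ┃00000050  d4 60 52 74 78 83 69 c
            ┃ ┃00000060  68 68 68 68 0a d0 d0 d
━━━━━━━━━━━━┛ ┃00000070  d8 d8 d8 d8 d8 98 33 3
              ┃00000080  92 20 10 7a 6d 55 d1 d
              ┃00000090  e8 20 20 20 20 20 20 e
              ┃                                
              ┃                                
              ┗━━━━━━━━━━━━━━━━━━━━━━━━━━━━━━━━
                                               
                                               
                                               
                                               
                                               


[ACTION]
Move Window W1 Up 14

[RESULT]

quencer     ┃ ┃00000090  e8 20 20 20 20 20 20 e
────────────┨ ┃                                
234567      ┃ ┃                                
·███·█      ┃ ┗━━━━━━━━━━━━━━━━━━━━━━━━━━━━━━━━
█·█·█·      ┃                                  
·█·█··      ┃                                  
····█·      ┃                                  
            ┃                                  
            ┃                                  
            ┃                                  
━━━━━━━━━━━━┛                                  
                                               
                                               
                                               
                                               
                                               
                                               
                                               
                                               
                                               
                                               


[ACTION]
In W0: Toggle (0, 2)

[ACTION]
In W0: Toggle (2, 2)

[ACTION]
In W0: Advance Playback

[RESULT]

quencer     ┃ ┃00000090  e8 20 20 20 20 20 20 e
────────────┨ ┃                                
234567      ┃ ┃                                
████·█      ┃ ┗━━━━━━━━━━━━━━━━━━━━━━━━━━━━━━━━
█·█·█·      ┃                                  
██·█··      ┃                                  
····█·      ┃                                  
            ┃                                  
            ┃                                  
            ┃                                  
━━━━━━━━━━━━┛                                  
                                               
                                               
                                               
                                               
                                               
                                               
                                               
                                               
                                               
                                               


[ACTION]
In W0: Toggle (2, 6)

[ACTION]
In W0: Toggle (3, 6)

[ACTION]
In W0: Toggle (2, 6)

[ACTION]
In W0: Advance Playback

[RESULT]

quencer     ┃ ┃00000090  e8 20 20 20 20 20 20 e
────────────┨ ┃                                
▼34567      ┃ ┃                                
████·█      ┃ ┗━━━━━━━━━━━━━━━━━━━━━━━━━━━━━━━━
█·█·█·      ┃                                  
██·█··      ┃                                  
······      ┃                                  
            ┃                                  
            ┃                                  
            ┃                                  
━━━━━━━━━━━━┛                                  
                                               
                                               
                                               
                                               
                                               
                                               
                                               
                                               
                                               
                                               
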